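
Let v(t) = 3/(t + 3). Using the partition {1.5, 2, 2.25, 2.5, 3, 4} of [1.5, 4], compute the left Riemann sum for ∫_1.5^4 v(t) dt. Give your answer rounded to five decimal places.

Subinterval widths: 0.5, 0.25, 0.25, 0.5, 1.
Left endpoints: 1.5, 2, 2.25, 2.5, 3.
v(1.5) = 2/3, v(2) = 0.6, v(2.25) = 4/7, v(2.5) = 6/11, v(3) = 0.5.
Sum = Σ Δt_i · v(t_i).
Sum ≈ 1.39892.

1.39892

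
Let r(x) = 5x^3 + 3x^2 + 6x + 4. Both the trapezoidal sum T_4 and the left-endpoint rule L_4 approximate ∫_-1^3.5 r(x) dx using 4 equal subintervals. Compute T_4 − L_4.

T_4 ≈ 302.598633.
L_4 ≈ 145.028320.
T_4 − L_4 = 157.5703125.

157.5703125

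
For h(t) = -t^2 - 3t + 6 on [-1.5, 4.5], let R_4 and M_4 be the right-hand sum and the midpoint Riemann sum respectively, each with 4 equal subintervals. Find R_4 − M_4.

-30.375

R_4 = -51.75.
M_4 = -21.375.
R_4 − M_4 = -30.375.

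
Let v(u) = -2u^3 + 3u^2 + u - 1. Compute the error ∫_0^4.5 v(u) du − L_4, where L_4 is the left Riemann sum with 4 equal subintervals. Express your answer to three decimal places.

-55.846

Exact integral: ∫_0^4.5 v(u) du = -108.28125.
L_4 ≈ -52.43555.
Error ≈ -108.28125 − (-52.43555) ≈ -55.846.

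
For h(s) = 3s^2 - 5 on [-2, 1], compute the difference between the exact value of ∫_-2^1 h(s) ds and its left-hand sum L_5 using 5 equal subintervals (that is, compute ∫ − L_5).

-3.24

Exact integral: ∫_-2^1 h(s) ds = -6.
L_5 = -2.76.
Error = -6 − (-2.76) = -3.24.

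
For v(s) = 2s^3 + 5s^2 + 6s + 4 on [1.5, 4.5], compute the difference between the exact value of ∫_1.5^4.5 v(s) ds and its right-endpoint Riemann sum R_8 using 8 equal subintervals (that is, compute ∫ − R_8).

Exact integral: ∫_1.5^4.5 v(s) ds = 414.75.
R_8 = 469.5234375.
Error = 414.75 − 469.5234375 = -54.7734375.

-54.7734375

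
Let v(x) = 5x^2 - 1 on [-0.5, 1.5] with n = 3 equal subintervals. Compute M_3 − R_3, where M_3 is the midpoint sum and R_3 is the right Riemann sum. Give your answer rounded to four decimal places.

M_3 ≈ 3.462963.
R_3 ≈ 7.907407.
M_3 − R_3 ≈ -4.4444.

-4.4444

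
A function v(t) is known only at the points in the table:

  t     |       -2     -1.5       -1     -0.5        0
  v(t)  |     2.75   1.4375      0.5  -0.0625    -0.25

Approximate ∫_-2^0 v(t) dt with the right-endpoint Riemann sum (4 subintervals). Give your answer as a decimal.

0.8125

Δt = 0.5.
Sum = 0.5·[1.4375 + 0.5 + (-0.0625) + (-0.25)] = 0.8125.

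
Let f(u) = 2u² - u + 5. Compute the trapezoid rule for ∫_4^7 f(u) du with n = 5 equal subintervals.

184.86

Δu = (7 − 4)/5 = 0.6.
f(4) = 33, f(4.6) = 42.72, f(5.2) = 53.88, f(5.8) = 66.48, f(6.4) = 80.52, f(7) = 96.
T_5 = (Δu/2)·[f(u_0) + 2f(u_1) + ... + 2f(u_{4}) + f(u_5)].
Sum = 184.86.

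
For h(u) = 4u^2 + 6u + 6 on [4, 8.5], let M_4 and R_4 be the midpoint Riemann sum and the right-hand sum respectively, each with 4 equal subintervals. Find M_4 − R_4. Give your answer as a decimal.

M_4 = 927.3515625.
R_4 = 1074.796875.
M_4 − R_4 = -147.4453125.

-147.4453125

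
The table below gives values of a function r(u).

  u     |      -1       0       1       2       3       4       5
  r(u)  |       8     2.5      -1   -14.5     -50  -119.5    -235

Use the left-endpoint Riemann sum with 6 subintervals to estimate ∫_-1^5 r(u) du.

Δu = 1.
Sum = 1·[8 + 2.5 + (-1) + (-14.5) + (-50) + (-119.5)] = -174.5.

-174.5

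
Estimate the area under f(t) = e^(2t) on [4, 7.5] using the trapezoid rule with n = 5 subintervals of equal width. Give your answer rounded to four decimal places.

1891419.0802

Δt = (7.5 − 4)/5 = 0.7.
f(4) ≈ 2980.9580, f(4.7) ≈ 12088.3807, f(5.4) ≈ 49020.8011, f(6.1) ≈ 198789.1511, f(6.8) ≈ 806129.7591, f(7.5) ≈ 3269017.3725.
T_5 = (Δt/2)·[f(t_0) + 2f(t_1) + ... + 2f(t_{4}) + f(t_5)].
Sum ≈ 1891419.0802.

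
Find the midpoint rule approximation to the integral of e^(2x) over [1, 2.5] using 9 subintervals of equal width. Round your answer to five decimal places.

Δx = (2.5 − 1)/9 = 1/6.
Midpoints: 13/12, 1.25, 17/12, 19/12, 1.75, 23/12, 25/12, 2.25, 29/12.
f(13/12) ≈ 8.72914, f(1.25) ≈ 12.18249, f(17/12) ≈ 17.00204, f(19/12) ≈ 23.72826, f(1.75) ≈ 33.11545, f(23/12) ≈ 46.21634, f(25/12) ≈ 64.50009, f(2.25) ≈ 90.01713, f(29/12) ≈ 125.62903.
Sum = Δx · [f(13/12) + f(1.25) + f(17/12) + ...].
Sum ≈ 70.18666.

70.18666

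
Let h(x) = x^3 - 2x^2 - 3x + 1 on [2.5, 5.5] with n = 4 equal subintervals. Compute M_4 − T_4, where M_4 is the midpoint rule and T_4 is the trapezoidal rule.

M_4 = 84.09375.
T_4 = 88.3125.
M_4 − T_4 = -4.21875.

-4.21875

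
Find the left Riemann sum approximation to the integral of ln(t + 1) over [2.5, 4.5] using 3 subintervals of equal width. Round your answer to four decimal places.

Δt = (4.5 − 2.5)/3 = 2/3.
Left endpoints: 2.5, 19/6, 23/6.
f(2.5) ≈ 1.2528, f(19/6) ≈ 1.4271, f(23/6) ≈ 1.5755.
Sum = Δt · [f(2.5) + f(19/6) + f(23/6)].
Sum ≈ 2.8369.

2.8369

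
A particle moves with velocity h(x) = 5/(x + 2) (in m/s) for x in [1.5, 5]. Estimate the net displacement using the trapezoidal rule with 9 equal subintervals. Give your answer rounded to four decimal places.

Δx = (5 − 1.5)/9 = 7/18.
h(1.5) = 10/7, h(17/9) = 9/7, h(41/18) = 90/77, h(8/3) = 15/14, h(55/18) = 90/91, h(31/9) = 45/49, h(23/6) = 6/7, h(38/9) = 45/56, h(83/18) = 90/119, h(5) = 5/7.
T_9 = (Δx/2)·[h(x_0) + 2h(x_1) + ... + 2h(x_{8}) + h(x_9)].
Sum ≈ 3.4696.

3.4696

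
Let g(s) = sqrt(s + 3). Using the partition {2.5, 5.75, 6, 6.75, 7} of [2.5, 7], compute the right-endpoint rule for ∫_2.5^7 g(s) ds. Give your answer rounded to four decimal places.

13.4961

Subinterval widths: 3.25, 0.25, 0.75, 0.25.
Right endpoints: 5.75, 6, 6.75, 7.
g(5.75) ≈ 2.9580, g(6) ≈ 3.0000, g(6.75) ≈ 3.1225, g(7) ≈ 3.1623.
Sum = Σ Δs_i · g(s_i).
Sum ≈ 13.4961.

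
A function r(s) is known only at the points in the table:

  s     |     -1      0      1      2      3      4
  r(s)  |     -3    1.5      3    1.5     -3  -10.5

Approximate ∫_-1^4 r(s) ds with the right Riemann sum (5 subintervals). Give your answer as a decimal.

-7.5

Δs = 1.
Sum = 1·[1.5 + 3 + 1.5 + (-3) + (-10.5)] = -7.5.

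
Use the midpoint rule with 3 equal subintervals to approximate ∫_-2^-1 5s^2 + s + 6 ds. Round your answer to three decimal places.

Δs = (-1 − (-2))/3 = 1/3.
Midpoints: -11/6, -1.5, -7/6.
f(-11/6) = 755/36, f(-1.5) = 15.75, f(-7/6) = 419/36.
Sum = Δs · [f(-11/6) + f(-1.5) + f(-7/6)].
Sum ≈ 16.120.

16.120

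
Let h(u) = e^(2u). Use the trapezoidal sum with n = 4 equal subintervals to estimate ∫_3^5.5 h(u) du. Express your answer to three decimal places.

Δu = (5.5 − 3)/4 = 0.625.
h(3) ≈ 403.429, h(3.625) ≈ 1408.105, h(4.25) ≈ 4914.769, h(4.875) ≈ 17154.229, h(5.5) ≈ 59874.142.
T_4 = (Δu/2)·[h(u_0) + 2h(u_1) + 2h(u_2) + 2h(u_3) + h(u_4)].
Sum ≈ 33509.930.

33509.930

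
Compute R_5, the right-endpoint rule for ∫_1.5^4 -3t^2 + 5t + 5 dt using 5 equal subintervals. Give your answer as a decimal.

Δt = (4 − 1.5)/5 = 0.5.
Right endpoints: 2, 2.5, 3, 3.5, 4.
f(2) = 3, f(2.5) = -1.25, f(3) = -7, f(3.5) = -14.25, f(4) = -23.
Sum = Δt · [f(2) + f(2.5) + f(3) + f(3.5) + f(4)].
Sum = -21.25.

-21.25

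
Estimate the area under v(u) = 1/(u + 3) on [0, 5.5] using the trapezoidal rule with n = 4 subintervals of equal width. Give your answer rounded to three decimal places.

1.056

Δu = (5.5 − 0)/4 = 1.375.
v(0) = 1/3, v(1.375) = 8/35, v(2.75) = 4/23, v(4.125) = 8/57, v(5.5) = 2/17.
T_4 = (Δu/2)·[v(u_0) + 2v(u_1) + 2v(u_2) + 2v(u_3) + v(u_4)].
Sum ≈ 1.056.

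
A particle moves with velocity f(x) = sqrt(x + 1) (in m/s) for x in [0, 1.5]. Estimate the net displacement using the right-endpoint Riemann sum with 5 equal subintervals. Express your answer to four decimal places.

2.0544

Δx = (1.5 − 0)/5 = 0.3.
Right endpoints: 0.3, 0.6, 0.9, 1.2, 1.5.
f(0.3) ≈ 1.1402, f(0.6) ≈ 1.2649, f(0.9) ≈ 1.3784, f(1.2) ≈ 1.4832, f(1.5) ≈ 1.5811.
Sum = Δx · [f(0.3) + f(0.6) + f(0.9) + f(1.2) + f(1.5)].
Sum ≈ 2.0544.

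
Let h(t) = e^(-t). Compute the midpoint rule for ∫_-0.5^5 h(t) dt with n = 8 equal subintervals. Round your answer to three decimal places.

1.610

Δt = (5 − (-0.5))/8 = 0.6875.
Midpoints: -0.15625, 0.53125, 1.21875, 1.90625, 2.59375, 3.28125, 3.96875, 4.65625.
h(-0.15625) ≈ 1.169, h(0.53125) ≈ 0.588, h(1.21875) ≈ 0.296, h(1.90625) ≈ 0.149, h(2.59375) ≈ 0.075, h(3.28125) ≈ 0.038, h(3.96875) ≈ 0.019, h(4.65625) ≈ 0.010.
Sum = Δt · [h(-0.15625) + h(0.53125) + h(1.21875) + ...].
Sum ≈ 1.610.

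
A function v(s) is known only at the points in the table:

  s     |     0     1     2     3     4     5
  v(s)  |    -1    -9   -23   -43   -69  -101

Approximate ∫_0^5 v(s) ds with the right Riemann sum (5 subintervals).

-245

Δs = 1.
Sum = 1·[(-9) + (-23) + (-43) + (-69) + (-101)] = -245.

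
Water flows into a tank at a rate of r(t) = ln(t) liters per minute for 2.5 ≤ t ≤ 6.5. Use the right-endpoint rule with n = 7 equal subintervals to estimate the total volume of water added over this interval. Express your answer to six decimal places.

Δt = (6.5 − 2.5)/7 = 4/7.
Right endpoints: 43/14, 51/14, 59/14, 67/14, 75/14, 83/14, 6.5.
r(43/14) ≈ 1.122143, r(51/14) ≈ 1.292768, r(59/14) ≈ 1.438480, r(67/14) ≈ 1.565635, r(75/14) ≈ 1.678431, r(83/14) ≈ 1.779783, r(6.5) ≈ 1.871802.
Sum = Δt · [r(43/14) + r(51/14) + r(59/14) + ...].
Sum ≈ 6.142310.

6.142310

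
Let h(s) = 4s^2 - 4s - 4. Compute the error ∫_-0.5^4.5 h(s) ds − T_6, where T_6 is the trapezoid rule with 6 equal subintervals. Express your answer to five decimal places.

-2.31481

Exact integral: ∫_-0.5^4.5 h(s) ds ≈ 61.6666667.
T_6 ≈ 63.9814815.
Error ≈ 61.6666667 − 63.9814815 ≈ -2.31481.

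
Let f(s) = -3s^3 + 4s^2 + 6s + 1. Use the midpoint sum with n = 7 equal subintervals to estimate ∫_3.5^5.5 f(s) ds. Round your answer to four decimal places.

-352.5867

Δs = (5.5 − 3.5)/7 = 2/7.
Midpoints: 51/14, 55/14, 59/14, 4.5, 67/14, 71/14, 75/14.
f(51/14) = -189577/2744, f(55/14) = -262301/2744, f(59/14) = -349073/2744, f(4.5) = -164.375, f(67/14) = -569369/2744, f(71/14) = -705197/2744, f(75/14) = -859681/2744.
Sum = Δs · [f(51/14) + f(55/14) + f(59/14) + ...].
Sum ≈ -352.5867.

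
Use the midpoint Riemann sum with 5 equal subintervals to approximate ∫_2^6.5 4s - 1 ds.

72

Δs = (6.5 − 2)/5 = 0.9.
Midpoints: 2.45, 3.35, 4.25, 5.15, 6.05.
f(2.45) = 8.8, f(3.35) = 12.4, f(4.25) = 16, f(5.15) = 19.6, f(6.05) = 23.2.
Sum = Δs · [f(2.45) + f(3.35) + f(4.25) + f(5.15) + f(6.05)].
Sum = 72.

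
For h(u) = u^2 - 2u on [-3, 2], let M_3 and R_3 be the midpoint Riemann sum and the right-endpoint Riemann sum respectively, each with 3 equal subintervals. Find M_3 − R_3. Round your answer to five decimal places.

9.02778

M_3 ≈ 15.5092593.
R_3 ≈ 6.4814815.
M_3 − R_3 ≈ 9.02778.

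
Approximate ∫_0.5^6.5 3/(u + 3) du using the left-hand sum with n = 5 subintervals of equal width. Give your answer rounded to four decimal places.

Δu = (6.5 − 0.5)/5 = 1.2.
Left endpoints: 0.5, 1.7, 2.9, 4.1, 5.3.
f(0.5) = 6/7, f(1.7) = 30/47, f(2.9) = 30/59, f(4.1) = 30/71, f(5.3) = 30/83.
Sum = Δu · [f(0.5) + f(1.7) + f(2.9) + f(4.1) + f(5.3)].
Sum ≈ 3.3455.

3.3455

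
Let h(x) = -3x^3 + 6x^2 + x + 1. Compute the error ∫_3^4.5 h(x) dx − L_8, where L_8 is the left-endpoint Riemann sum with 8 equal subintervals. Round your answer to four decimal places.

-11.3225

Exact integral: ∫_3^4.5 h(x) dx = -111.421875.
L_8 ≈ -100.099365.
Error ≈ -111.421875 − (-100.099365) ≈ -11.3225.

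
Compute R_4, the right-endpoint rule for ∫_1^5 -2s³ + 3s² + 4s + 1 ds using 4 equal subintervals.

Δs = (5 − 1)/4 = 1.
Right endpoints: 2, 3, 4, 5.
f(2) = 5, f(3) = -14, f(4) = -63, f(5) = -154.
Sum = Δs · [f(2) + f(3) + f(4) + f(5)].
Sum = -226.

-226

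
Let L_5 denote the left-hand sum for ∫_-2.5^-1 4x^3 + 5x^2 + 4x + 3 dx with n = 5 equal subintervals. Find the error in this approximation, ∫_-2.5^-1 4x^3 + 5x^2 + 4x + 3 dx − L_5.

6.0975

Exact integral: ∫_-2.5^-1 f(x) dx = -19.6875.
L_5 = -25.785.
Error = -19.6875 − (-25.785) = 6.0975.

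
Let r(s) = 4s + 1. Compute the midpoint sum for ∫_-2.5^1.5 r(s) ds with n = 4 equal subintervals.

Δs = (1.5 − (-2.5))/4 = 1.
Midpoints: -2, -1, 0, 1.
r(-2) = -7, r(-1) = -3, r(0) = 1, r(1) = 5.
Sum = Δs · [r(-2) + r(-1) + r(0) + r(1)].
Sum = -4.

-4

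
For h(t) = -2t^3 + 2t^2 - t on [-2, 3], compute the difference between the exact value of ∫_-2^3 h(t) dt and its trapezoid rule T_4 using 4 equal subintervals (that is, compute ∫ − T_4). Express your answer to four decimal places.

Exact integral: ∫_-2^3 h(t) dt ≈ -11.666667.
T_4 = -12.96875.
Error ≈ -11.666667 − (-12.96875) ≈ 1.3021.

1.3021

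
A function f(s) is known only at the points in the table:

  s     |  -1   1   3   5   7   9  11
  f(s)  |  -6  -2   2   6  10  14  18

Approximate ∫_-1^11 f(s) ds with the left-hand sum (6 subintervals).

48

Δs = 2.
Sum = 2·[(-6) + (-2) + 2 + 6 + 10 + 14] = 48.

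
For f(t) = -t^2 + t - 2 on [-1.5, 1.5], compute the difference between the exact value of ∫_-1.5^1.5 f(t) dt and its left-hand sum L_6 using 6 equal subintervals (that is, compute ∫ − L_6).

0.875

Exact integral: ∫_-1.5^1.5 f(t) dt = -8.25.
L_6 = -9.125.
Error = -8.25 − (-9.125) = 0.875.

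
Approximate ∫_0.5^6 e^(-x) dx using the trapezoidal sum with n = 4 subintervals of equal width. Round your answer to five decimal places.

0.69635

Δx = (6 − 0.5)/4 = 1.375.
f(0.5) ≈ 0.60653, f(1.875) ≈ 0.15335, f(3.25) ≈ 0.03877, f(4.625) ≈ 0.00980, f(6) ≈ 0.00248.
T_4 = (Δx/2)·[f(x_0) + 2f(x_1) + 2f(x_2) + 2f(x_3) + f(x_4)].
Sum ≈ 0.69635.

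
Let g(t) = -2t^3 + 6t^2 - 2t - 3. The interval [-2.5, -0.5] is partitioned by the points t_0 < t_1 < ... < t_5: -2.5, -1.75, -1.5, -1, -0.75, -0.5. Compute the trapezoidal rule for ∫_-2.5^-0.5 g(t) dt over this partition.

Subinterval widths: 0.75, 0.25, 0.5, 0.25, 0.25.
g(-2.5) = 70.75, g(-1.75) = 29.59375, g(-1.5) = 20.25, g(-1) = 7, g(-0.75) = 2.71875, g(-0.5) = -0.25.
On each subinterval the trapezoid contributes (Δt_i/2)·[g(t_{i-1}) + g(t_i)].
Sum = 52.1953125.

52.1953125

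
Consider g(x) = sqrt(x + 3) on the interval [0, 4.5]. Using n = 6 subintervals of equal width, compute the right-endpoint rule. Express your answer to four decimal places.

10.6015

Δx = (4.5 − 0)/6 = 0.75.
Right endpoints: 0.75, 1.5, 2.25, 3, 3.75, 4.5.
g(0.75) ≈ 1.9365, g(1.5) ≈ 2.1213, g(2.25) ≈ 2.2913, g(3) ≈ 2.4495, g(3.75) ≈ 2.5981, g(4.5) ≈ 2.7386.
Sum = Δx · [g(0.75) + g(1.5) + g(2.25) + ...].
Sum ≈ 10.6015.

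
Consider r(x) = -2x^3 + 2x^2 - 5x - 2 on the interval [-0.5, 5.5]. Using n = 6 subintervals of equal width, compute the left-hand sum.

Δx = (5.5 − (-0.5))/6 = 1.
Left endpoints: -0.5, 0.5, 1.5, 2.5, 3.5, 4.5.
r(-0.5) = 1.25, r(0.5) = -4.25, r(1.5) = -11.75, r(2.5) = -33.25, r(3.5) = -80.75, r(4.5) = -166.25.
Sum = Δx · [r(-0.5) + r(0.5) + r(1.5) + ...].
Sum = -295.

-295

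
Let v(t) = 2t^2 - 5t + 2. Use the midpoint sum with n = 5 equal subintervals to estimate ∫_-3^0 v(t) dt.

46.32

Δt = (0 − (-3))/5 = 0.6.
Midpoints: -2.7, -2.1, -1.5, -0.9, -0.3.
v(-2.7) = 30.08, v(-2.1) = 21.32, v(-1.5) = 14, v(-0.9) = 8.12, v(-0.3) = 3.68.
Sum = Δt · [v(-2.7) + v(-2.1) + v(-1.5) + v(-0.9) + v(-0.3)].
Sum = 46.32.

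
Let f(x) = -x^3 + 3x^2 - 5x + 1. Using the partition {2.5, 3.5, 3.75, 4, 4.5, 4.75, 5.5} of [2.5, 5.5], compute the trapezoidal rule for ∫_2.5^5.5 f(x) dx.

Subinterval widths: 1, 0.25, 0.25, 0.5, 0.25, 0.75.
f(2.5) = -8.375, f(3.5) = -22.625, f(3.75) = -28.296875, f(4) = -35, f(4.5) = -51.875, f(4.75) = -62.234375, f(5.5) = -102.125.
On each subinterval the trapezoid contributes (Δx_i/2)·[f(x_{i-1}) + f(x_i)].
Sum = -127.39453125.

-127.39453125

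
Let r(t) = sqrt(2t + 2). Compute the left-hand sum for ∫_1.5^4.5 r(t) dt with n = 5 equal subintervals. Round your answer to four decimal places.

Δt = (4.5 − 1.5)/5 = 0.6.
Left endpoints: 1.5, 2.1, 2.7, 3.3, 3.9.
r(1.5) ≈ 2.2361, r(2.1) ≈ 2.4900, r(2.7) ≈ 2.7203, r(3.3) ≈ 2.9326, r(3.9) ≈ 3.1305.
Sum = Δt · [r(1.5) + r(2.1) + r(2.7) + r(3.3) + r(3.9)].
Sum ≈ 8.1056.

8.1056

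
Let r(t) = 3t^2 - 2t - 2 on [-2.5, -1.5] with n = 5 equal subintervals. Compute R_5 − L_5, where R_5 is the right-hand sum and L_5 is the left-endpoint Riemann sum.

R_5 = 12.87.
L_5 = 15.67.
R_5 − L_5 = -2.8.

-2.8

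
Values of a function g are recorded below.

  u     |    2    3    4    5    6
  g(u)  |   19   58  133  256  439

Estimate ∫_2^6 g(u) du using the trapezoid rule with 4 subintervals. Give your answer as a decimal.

Δu = 1.
T_4 = (1/2)·[19 + 2·58 + 2·133 + 2·256 + 439] = 676.

676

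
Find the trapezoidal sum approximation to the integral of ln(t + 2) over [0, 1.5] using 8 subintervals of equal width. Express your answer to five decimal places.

1.49775

Δt = (1.5 − 0)/8 = 0.1875.
f(0) ≈ 0.69315, f(0.1875) ≈ 0.78276, f(0.375) ≈ 0.86500, f(0.5625) ≈ 0.94098, f(0.75) ≈ 1.01160, f(0.9375) ≈ 1.07756, f(1.125) ≈ 1.13943, f(1.3125) ≈ 1.19770, f(1.5) ≈ 1.25276.
T_8 = (Δt/2)·[f(t_0) + 2f(t_1) + ... + 2f(t_{7}) + f(t_8)].
Sum ≈ 1.49775.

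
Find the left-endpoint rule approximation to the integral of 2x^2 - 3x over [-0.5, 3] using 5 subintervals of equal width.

3.08

Δx = (3 − (-0.5))/5 = 0.7.
Left endpoints: -0.5, 0.2, 0.9, 1.6, 2.3.
f(-0.5) = 2, f(0.2) = -0.52, f(0.9) = -1.08, f(1.6) = 0.32, f(2.3) = 3.68.
Sum = Δx · [f(-0.5) + f(0.2) + f(0.9) + f(1.6) + f(2.3)].
Sum = 3.08.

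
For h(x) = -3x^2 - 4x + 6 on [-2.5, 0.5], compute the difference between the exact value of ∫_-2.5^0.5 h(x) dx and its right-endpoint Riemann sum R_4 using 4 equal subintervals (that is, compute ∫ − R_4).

Exact integral: ∫_-2.5^0.5 h(x) dx = 14.25.
R_4 = 15.65625.
Error = 14.25 − 15.65625 = -1.40625.

-1.40625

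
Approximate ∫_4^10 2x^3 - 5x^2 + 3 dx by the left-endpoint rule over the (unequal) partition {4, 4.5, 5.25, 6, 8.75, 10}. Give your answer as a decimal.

2105.734375

Subinterval widths: 0.5, 0.75, 0.75, 2.75, 1.25.
Left endpoints: 4, 4.5, 5.25, 6, 8.75.
f(4) = 51, f(4.5) = 84, f(5.25) = 154.59375, f(6) = 255, f(8.75) = 960.03125.
Sum = Σ Δx_i · f(x_i).
Sum = 2105.734375.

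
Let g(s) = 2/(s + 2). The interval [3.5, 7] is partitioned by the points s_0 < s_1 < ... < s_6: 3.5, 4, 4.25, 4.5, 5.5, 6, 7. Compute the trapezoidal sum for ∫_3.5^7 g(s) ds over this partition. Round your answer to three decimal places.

0.987

Subinterval widths: 0.5, 0.25, 0.25, 1, 0.5, 1.
g(3.5) = 4/11, g(4) = 1/3, g(4.25) = 0.32, g(4.5) = 4/13, g(5.5) = 4/15, g(6) = 0.25, g(7) = 2/9.
On each subinterval the trapezoid contributes (Δs_i/2)·[g(s_{i-1}) + g(s_i)].
Sum ≈ 0.987.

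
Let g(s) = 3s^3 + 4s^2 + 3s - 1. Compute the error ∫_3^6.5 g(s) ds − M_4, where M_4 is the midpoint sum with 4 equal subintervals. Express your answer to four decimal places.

Exact integral: ∫_3^6.5 g(s) ds ≈ 1654.588542.
M_4 ≈ 1644.148926.
Error ≈ 1654.588542 − 1644.148926 ≈ 10.4396.

10.4396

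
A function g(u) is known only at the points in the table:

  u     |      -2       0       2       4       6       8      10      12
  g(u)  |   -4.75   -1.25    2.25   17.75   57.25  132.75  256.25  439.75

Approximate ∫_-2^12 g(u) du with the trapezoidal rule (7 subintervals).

Δu = 2.
T_7 = (2/2)·[(-4.75) + 2·(-1.25) + 2·2.25 + 2·17.75 + 2·57.25 + 2·132.75 + 2·256.25 + 439.75] = 1365.

1365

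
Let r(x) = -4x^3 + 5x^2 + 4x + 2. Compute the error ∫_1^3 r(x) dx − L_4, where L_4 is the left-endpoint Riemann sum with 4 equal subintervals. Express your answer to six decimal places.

Exact integral: ∫_1^3 r(x) dx ≈ -16.66666667.
L_4 = -4.25.
Error ≈ -16.66666667 − (-4.25) ≈ -12.416667.

-12.416667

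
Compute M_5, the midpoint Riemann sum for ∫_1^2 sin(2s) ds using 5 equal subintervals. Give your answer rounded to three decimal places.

0.120

Δs = (2 − 1)/5 = 0.2.
Midpoints: 1.1, 1.3, 1.5, 1.7, 1.9.
f(1.1) ≈ 0.808, f(1.3) ≈ 0.516, f(1.5) ≈ 0.141, f(1.7) ≈ -0.256, f(1.9) ≈ -0.612.
Sum = Δs · [f(1.1) + f(1.3) + f(1.5) + f(1.7) + f(1.9)].
Sum ≈ 0.120.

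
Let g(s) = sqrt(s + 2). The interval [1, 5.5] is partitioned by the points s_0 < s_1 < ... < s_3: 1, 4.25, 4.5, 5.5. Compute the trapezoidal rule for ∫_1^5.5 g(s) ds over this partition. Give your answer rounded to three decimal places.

Subinterval widths: 3.25, 0.25, 1.
g(1) ≈ 1.732, g(4.25) ≈ 2.500, g(4.5) ≈ 2.550, g(5.5) ≈ 2.739.
On each subinterval the trapezoid contributes (Δs_i/2)·[g(s_{i-1}) + g(s_i)].
Sum ≈ 10.152.

10.152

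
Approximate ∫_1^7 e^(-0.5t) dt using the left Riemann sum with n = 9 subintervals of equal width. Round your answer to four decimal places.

Δt = (7 − 1)/9 = 2/3.
Left endpoints: 1, 5/3, 7/3, 3, 11/3, 13/3, 5, 17/3, 19/3.
f(1) ≈ 0.6065, f(5/3) ≈ 0.4346, f(7/3) ≈ 0.3114, f(3) ≈ 0.2231, f(11/3) ≈ 0.1599, f(13/3) ≈ 0.1146, f(5) ≈ 0.0821, f(17/3) ≈ 0.0588, f(19/3) ≈ 0.0421.
Sum = Δt · [f(1) + f(5/3) + f(7/3) + ...].
Sum ≈ 1.3554.

1.3554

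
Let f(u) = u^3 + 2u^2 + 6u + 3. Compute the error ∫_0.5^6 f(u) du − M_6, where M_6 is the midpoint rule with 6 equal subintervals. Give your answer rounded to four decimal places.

4.5252

Exact integral: ∫_0.5^6 f(u) du ≈ 591.651042.
M_6 ≈ 587.125796.
Error ≈ 591.651042 − 587.125796 ≈ 4.5252.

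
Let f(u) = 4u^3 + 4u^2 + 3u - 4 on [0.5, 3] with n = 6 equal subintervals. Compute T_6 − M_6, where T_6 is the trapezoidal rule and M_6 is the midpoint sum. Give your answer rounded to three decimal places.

T_6 ≈ 121.70428.
M_6 ≈ 118.99161.
T_6 − M_6 ≈ 2.713.

2.713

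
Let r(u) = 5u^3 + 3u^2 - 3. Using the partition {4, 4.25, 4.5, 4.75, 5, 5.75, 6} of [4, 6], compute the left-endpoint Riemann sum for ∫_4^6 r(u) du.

1262.91796875

Subinterval widths: 0.25, 0.25, 0.25, 0.25, 0.75, 0.25.
Left endpoints: 4, 4.25, 4.5, 4.75, 5, 5.75.
r(4) = 365, r(4.25) = 435.015625, r(4.5) = 513.375, r(4.75) = 600.546875, r(5) = 697, r(5.75) = 1046.734375.
Sum = Σ Δu_i · r(u_i).
Sum = 1262.91796875.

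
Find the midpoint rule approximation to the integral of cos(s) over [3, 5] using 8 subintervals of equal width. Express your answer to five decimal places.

-1.10291

Δs = (5 − 3)/8 = 0.25.
Midpoints: 3.125, 3.375, 3.625, 3.875, 4.125, 4.375, 4.625, 4.875.
f(3.125) ≈ -0.99986, f(3.375) ≈ -0.97288, f(3.625) ≈ -0.88542, f(3.875) ≈ -0.74290, f(4.125) ≈ -0.55419, f(4.375) ≈ -0.33102, f(4.625) ≈ -0.08728, f(4.875) ≈ 0.16190.
Sum = Δs · [f(3.125) + f(3.375) + f(3.625) + ...].
Sum ≈ -1.10291.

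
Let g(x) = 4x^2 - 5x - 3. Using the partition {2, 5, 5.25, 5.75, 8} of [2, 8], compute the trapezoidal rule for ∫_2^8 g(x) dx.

529.6875

Subinterval widths: 3, 0.25, 0.5, 2.25.
g(2) = 3, g(5) = 72, g(5.25) = 81, g(5.75) = 100.5, g(8) = 213.
On each subinterval the trapezoid contributes (Δx_i/2)·[g(x_{i-1}) + g(x_i)].
Sum = 529.6875.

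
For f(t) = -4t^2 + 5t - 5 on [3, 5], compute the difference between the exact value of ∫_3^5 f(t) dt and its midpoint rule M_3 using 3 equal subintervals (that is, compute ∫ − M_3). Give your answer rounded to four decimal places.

-0.2963

Exact integral: ∫_3^5 f(t) dt ≈ -100.666667.
M_3 ≈ -100.370370.
Error ≈ -100.666667 − (-100.370370) ≈ -0.2963.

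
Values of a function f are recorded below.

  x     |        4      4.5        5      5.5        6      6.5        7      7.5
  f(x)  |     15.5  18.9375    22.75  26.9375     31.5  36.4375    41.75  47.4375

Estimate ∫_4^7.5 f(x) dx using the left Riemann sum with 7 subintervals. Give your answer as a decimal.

Δx = 0.5.
Sum = 0.5·[15.5 + 18.9375 + 22.75 + 26.9375 + 31.5 + 36.4375 + 41.75] = 96.90625.

96.90625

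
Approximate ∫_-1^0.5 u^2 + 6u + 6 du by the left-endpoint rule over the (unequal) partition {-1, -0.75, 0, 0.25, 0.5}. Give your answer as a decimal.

Subinterval widths: 0.25, 0.75, 0.25, 0.25.
Left endpoints: -1, -0.75, 0, 0.25.
f(-1) = 1, f(-0.75) = 2.0625, f(0) = 6, f(0.25) = 7.5625.
Sum = Σ Δu_i · f(u_i).
Sum = 5.1875.

5.1875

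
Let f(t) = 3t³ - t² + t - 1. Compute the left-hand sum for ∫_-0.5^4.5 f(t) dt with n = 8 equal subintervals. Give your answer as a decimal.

206.7578125

Δt = (4.5 − (-0.5))/8 = 0.625.
Left endpoints: -0.5, 0.125, 0.75, 1.375, 2, 2.625, 3.25, 3.875.
f(-0.5) = -2.125, f(0.125) = -453/512, f(0.75) = 0.453125, f(1.375) = 3217/512, f(2) = 21, f(2.625) = 25087/512, f(3.25) = 94.671875, f(3.875) = 83157/512.
Sum = Δt · [f(-0.5) + f(0.125) + f(0.75) + ...].
Sum = 206.7578125.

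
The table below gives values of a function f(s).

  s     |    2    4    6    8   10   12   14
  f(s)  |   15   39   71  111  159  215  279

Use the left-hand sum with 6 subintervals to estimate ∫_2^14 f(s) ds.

Δs = 2.
Sum = 2·[15 + 39 + 71 + 111 + 159 + 215] = 1220.

1220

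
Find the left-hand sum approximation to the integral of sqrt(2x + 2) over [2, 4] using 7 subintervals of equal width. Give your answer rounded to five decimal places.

5.53949

Δx = (4 − 2)/7 = 2/7.
Left endpoints: 2, 16/7, 18/7, 20/7, 22/7, 24/7, 26/7.
f(2) ≈ 2.44949, f(16/7) ≈ 2.56348, f(18/7) ≈ 2.67261, f(20/7) ≈ 2.77746, f(22/7) ≈ 2.87849, f(24/7) ≈ 2.97610, f(26/7) ≈ 3.07060.
Sum = Δx · [f(2) + f(16/7) + f(18/7) + ...].
Sum ≈ 5.53949.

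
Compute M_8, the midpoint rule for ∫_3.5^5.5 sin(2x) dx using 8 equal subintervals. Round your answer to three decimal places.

0.379

Δx = (5.5 − 3.5)/8 = 0.25.
Midpoints: 3.625, 3.875, 4.125, 4.375, 4.625, 4.875, 5.125, 5.375.
f(3.625) ≈ 0.823, f(3.875) ≈ 0.995, f(4.125) ≈ 0.923, f(4.375) ≈ 0.625, f(4.625) ≈ 0.174, f(4.875) ≈ -0.320, f(5.125) ≈ -0.735, f(5.375) ≈ -0.970.
Sum = Δx · [f(3.625) + f(3.875) + f(4.125) + ...].
Sum ≈ 0.379.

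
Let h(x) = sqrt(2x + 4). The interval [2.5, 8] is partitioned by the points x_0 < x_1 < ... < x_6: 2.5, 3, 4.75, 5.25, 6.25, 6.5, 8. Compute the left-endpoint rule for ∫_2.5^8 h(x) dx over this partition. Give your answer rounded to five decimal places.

19.87915

Subinterval widths: 0.5, 1.75, 0.5, 1, 0.25, 1.5.
Left endpoints: 2.5, 3, 4.75, 5.25, 6.25, 6.5.
h(2.5) ≈ 3.00000, h(3) ≈ 3.16228, h(4.75) ≈ 3.67423, h(5.25) ≈ 3.80789, h(6.25) ≈ 4.06202, h(6.5) ≈ 4.12311.
Sum = Σ Δx_i · h(x_i).
Sum ≈ 19.87915.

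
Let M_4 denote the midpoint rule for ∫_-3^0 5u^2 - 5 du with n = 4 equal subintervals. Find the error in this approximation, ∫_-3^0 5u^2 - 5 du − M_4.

Exact integral: ∫_-3^0 f(u) du = 30.
M_4 = 29.296875.
Error = 30 − 29.296875 = 0.703125.

0.703125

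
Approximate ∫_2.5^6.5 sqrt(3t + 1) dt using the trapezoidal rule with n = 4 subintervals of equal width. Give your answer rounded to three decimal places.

15.104

Δt = (6.5 − 2.5)/4 = 1.
f(2.5) ≈ 2.915, f(3.5) ≈ 3.391, f(4.5) ≈ 3.808, f(5.5) ≈ 4.183, f(6.5) ≈ 4.528.
T_4 = (Δt/2)·[f(t_0) + 2f(t_1) + 2f(t_2) + 2f(t_3) + f(t_4)].
Sum ≈ 15.104.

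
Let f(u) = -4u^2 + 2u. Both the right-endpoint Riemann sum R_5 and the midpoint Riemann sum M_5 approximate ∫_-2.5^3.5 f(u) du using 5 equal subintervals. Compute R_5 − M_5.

R_5 = -84.96.
M_5 = -69.12.
R_5 − M_5 = -15.84.

-15.84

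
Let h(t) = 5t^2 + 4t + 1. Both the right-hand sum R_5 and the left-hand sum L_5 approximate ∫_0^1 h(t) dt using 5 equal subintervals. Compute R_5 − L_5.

1.8

R_5 = 5.6.
L_5 = 3.8.
R_5 − L_5 = 1.8.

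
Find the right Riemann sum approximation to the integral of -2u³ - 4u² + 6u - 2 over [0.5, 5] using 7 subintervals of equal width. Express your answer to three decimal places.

-523.492

Δu = (5 − 0.5)/7 = 9/14.
Right endpoints: 8/7, 25/14, 17/7, 43/14, 26/7, 61/14, 5.
f(8/7) = -1150/343, f(25/14) = -21169/1372, f(17/7) = -13606/343, f(43/14) = -108739/1372, f(26/7) = -47122/343, f(61/14) = -298045/1372, f(5) = -322.
Sum = Δu · [f(8/7) + f(25/14) + f(17/7) + ...].
Sum ≈ -523.492.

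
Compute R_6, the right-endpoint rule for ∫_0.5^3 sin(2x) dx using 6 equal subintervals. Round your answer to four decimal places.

-0.4312

Δx = (3 − 0.5)/6 = 5/12.
Right endpoints: 11/12, 4/3, 1.75, 13/6, 31/12, 3.
f(11/12) ≈ 0.9657, f(4/3) ≈ 0.4573, f(1.75) ≈ -0.3508, f(13/6) ≈ -0.9290, f(31/12) ≈ -0.8986, f(3) ≈ -0.2794.
Sum = Δx · [f(11/12) + f(4/3) + f(1.75) + ...].
Sum ≈ -0.4312.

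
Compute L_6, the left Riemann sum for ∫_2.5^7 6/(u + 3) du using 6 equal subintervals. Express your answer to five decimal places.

3.77758

Δu = (7 − 2.5)/6 = 0.75.
Left endpoints: 2.5, 3.25, 4, 4.75, 5.5, 6.25.
f(2.5) = 12/11, f(3.25) = 0.96, f(4) = 6/7, f(4.75) = 24/31, f(5.5) = 12/17, f(6.25) = 24/37.
Sum = Δu · [f(2.5) + f(3.25) + f(4) + ...].
Sum ≈ 3.77758.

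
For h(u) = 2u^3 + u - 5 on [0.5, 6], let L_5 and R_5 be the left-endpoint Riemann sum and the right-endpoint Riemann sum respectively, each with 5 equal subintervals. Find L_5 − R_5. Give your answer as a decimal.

L_5 = 419.485.
R_5 = 900.46.
L_5 − R_5 = -480.975.

-480.975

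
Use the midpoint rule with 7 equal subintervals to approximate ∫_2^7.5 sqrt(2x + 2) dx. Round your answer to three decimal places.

Δx = (7.5 − 2)/7 = 11/14.
Midpoints: 67/28, 89/28, 111/28, 4.75, 155/28, 177/28, 199/28.
f(67/28) ≈ 2.605, f(89/28) ≈ 2.891, f(111/28) ≈ 3.151, f(4.75) ≈ 3.391, f(155/28) ≈ 3.615, f(177/28) ≈ 3.827, f(199/28) ≈ 4.027.
Sum = Δx · [f(67/28) + f(89/28) + f(111/28) + ...].
Sum ≈ 18.470.

18.470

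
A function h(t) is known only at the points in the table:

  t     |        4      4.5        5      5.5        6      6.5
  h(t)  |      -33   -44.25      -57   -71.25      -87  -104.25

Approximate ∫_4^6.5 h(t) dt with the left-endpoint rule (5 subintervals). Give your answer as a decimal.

-146.25

Δt = 0.5.
Sum = 0.5·[(-33) + (-44.25) + (-57) + (-71.25) + (-87)] = -146.25.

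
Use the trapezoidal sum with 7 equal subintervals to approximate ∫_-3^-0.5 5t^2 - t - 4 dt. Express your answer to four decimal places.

39.4324

Δt = (-0.5 − (-3))/7 = 5/14.
f(-3) = 44, f(-37/14) = 6579/196, f(-16/7) = 1196/49, f(-27/14) = 3239/196, f(-11/7) = 486/49, f(-17/14) = 899/196, f(-6/7) = 26/49, f(-0.5) = -2.25.
T_7 = (Δt/2)·[f(t_0) + 2f(t_1) + ... + 2f(t_{6}) + f(t_7)].
Sum ≈ 39.4324.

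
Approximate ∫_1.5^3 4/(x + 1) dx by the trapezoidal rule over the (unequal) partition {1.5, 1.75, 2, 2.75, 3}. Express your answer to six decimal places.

1.888636

Subinterval widths: 0.25, 0.25, 0.75, 0.25.
f(1.5) = 1.6, f(1.75) = 16/11, f(2) = 4/3, f(2.75) = 16/15, f(3) = 1.
On each subinterval the trapezoid contributes (Δx_i/2)·[f(x_{i-1}) + f(x_i)].
Sum ≈ 1.888636.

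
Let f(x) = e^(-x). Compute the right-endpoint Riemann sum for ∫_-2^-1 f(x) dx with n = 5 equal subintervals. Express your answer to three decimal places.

4.219

Δx = (-1 − (-2))/5 = 0.2.
Right endpoints: -1.8, -1.6, -1.4, -1.2, -1.
f(-1.8) ≈ 6.050, f(-1.6) ≈ 4.953, f(-1.4) ≈ 4.055, f(-1.2) ≈ 3.320, f(-1) ≈ 2.718.
Sum = Δx · [f(-1.8) + f(-1.6) + f(-1.4) + f(-1.2) + f(-1)].
Sum ≈ 4.219.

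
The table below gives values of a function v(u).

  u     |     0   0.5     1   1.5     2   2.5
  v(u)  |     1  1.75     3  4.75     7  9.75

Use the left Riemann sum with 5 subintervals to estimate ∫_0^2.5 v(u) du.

8.75

Δu = 0.5.
Sum = 0.5·[1 + 1.75 + 3 + 4.75 + 7] = 8.75.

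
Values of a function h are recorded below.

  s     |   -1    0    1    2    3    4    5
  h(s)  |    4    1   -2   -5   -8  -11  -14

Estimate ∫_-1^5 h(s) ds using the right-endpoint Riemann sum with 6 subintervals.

Δs = 1.
Sum = 1·[1 + (-2) + (-5) + (-8) + (-11) + (-14)] = -39.

-39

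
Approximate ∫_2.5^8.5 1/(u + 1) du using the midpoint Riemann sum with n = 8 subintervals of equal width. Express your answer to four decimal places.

0.9969

Δu = (8.5 − 2.5)/8 = 0.75.
Midpoints: 2.875, 3.625, 4.375, 5.125, 5.875, 6.625, 7.375, 8.125.
f(2.875) = 8/31, f(3.625) = 8/37, f(4.375) = 8/43, f(5.125) = 8/49, f(5.875) = 8/55, f(6.625) = 8/61, f(7.375) = 8/67, f(8.125) = 8/73.
Sum = Δu · [f(2.875) + f(3.625) + f(4.375) + ...].
Sum ≈ 0.9969.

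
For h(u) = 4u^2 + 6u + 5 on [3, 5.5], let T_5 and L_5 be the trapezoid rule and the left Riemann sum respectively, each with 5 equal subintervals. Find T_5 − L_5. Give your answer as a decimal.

25

T_5 = 262.5.
L_5 = 237.5.
T_5 − L_5 = 25.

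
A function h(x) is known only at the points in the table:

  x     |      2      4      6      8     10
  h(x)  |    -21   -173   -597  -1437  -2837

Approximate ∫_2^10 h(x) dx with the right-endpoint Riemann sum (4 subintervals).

-10088

Δx = 2.
Sum = 2·[(-173) + (-597) + (-1437) + (-2837)] = -10088.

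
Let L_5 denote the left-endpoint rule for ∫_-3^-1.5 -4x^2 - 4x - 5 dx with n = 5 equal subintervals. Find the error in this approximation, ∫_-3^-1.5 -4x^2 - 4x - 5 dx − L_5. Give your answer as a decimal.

Exact integral: ∫_-3^-1.5 f(x) dx = -25.5.
L_5 = -28.74.
Error = -25.5 − (-28.74) = 3.24.

3.24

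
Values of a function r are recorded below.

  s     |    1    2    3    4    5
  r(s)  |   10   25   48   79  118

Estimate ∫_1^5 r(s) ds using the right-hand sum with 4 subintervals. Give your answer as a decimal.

Δs = 1.
Sum = 1·[25 + 48 + 79 + 118] = 270.

270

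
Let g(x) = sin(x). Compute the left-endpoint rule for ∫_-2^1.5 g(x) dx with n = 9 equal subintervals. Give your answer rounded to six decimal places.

Δx = (1.5 − (-2))/9 = 7/18.
Left endpoints: -2, -29/18, -11/9, -5/6, -4/9, -1/18, 1/3, 13/18, 10/9.
g(-2) ≈ -0.909297, g(-29/18) ≈ -0.999187, g(-11/9) ≈ -0.939861, g(-5/6) ≈ -0.740177, g(-4/9) ≈ -0.429956, g(-1/18) ≈ -0.055527, g(1/3) ≈ 0.327195, g(13/18) ≈ 0.661054, g(10/9) ≈ 0.896192.
Sum = Δx · [g(-2) + g(-29/18) + g(-11/9) + ...].
Sum ≈ -0.851498.

-0.851498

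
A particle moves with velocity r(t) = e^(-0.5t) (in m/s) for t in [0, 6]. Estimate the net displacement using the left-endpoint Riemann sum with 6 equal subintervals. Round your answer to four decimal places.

2.4150

Δt = (6 − 0)/6 = 1.
Left endpoints: 0, 1, 2, 3, 4, 5.
r(0) ≈ 1.0000, r(1) ≈ 0.6065, r(2) ≈ 0.3679, r(3) ≈ 0.2231, r(4) ≈ 0.1353, r(5) ≈ 0.0821.
Sum = Δt · [r(0) + r(1) + r(2) + ...].
Sum ≈ 2.4150.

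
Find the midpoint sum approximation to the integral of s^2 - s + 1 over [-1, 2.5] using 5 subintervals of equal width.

6.27375

Δs = (2.5 − (-1))/5 = 0.7.
Midpoints: -0.65, 0.05, 0.75, 1.45, 2.15.
f(-0.65) = 2.0725, f(0.05) = 0.9525, f(0.75) = 0.8125, f(1.45) = 1.6525, f(2.15) = 3.4725.
Sum = Δs · [f(-0.65) + f(0.05) + f(0.75) + f(1.45) + f(2.15)].
Sum = 6.27375.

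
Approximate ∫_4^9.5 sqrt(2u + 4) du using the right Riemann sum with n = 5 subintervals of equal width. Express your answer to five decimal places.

23.63601

Δu = (9.5 − 4)/5 = 1.1.
Right endpoints: 5.1, 6.2, 7.3, 8.4, 9.5.
f(5.1) ≈ 3.76829, f(6.2) ≈ 4.04969, f(7.3) ≈ 4.31277, f(8.4) ≈ 4.56070, f(9.5) ≈ 4.79583.
Sum = Δu · [f(5.1) + f(6.2) + f(7.3) + f(8.4) + f(9.5)].
Sum ≈ 23.63601.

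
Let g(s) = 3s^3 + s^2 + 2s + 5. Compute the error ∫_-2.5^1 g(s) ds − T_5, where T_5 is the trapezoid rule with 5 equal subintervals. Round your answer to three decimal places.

Exact integral: ∫_-2.5^1 g(s) ds ≈ -10.75521.
T_5 = -12.39875.
Error ≈ -10.75521 − (-12.39875) ≈ 1.644.

1.644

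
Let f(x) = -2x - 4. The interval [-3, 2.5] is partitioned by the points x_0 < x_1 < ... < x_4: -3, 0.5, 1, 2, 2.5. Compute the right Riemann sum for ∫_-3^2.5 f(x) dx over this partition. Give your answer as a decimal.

Subinterval widths: 3.5, 0.5, 1, 0.5.
Right endpoints: 0.5, 1, 2, 2.5.
f(0.5) = -5, f(1) = -6, f(2) = -8, f(2.5) = -9.
Sum = Σ Δx_i · f(x_i).
Sum = -33.

-33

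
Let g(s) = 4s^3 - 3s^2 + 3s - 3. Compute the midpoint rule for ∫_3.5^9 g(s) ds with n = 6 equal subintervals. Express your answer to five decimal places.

5783.70833

Δs = (9 − 3.5)/6 = 11/12.
Midpoints: 95/24, 4.875, 139/24, 161/24, 7.625, 205/24.
g(95/24) = 725597/3456, g(4.875) = 403.7578125, g(139/24) = 2387521/3456, g(161/24) = 3765887/3456, g(7.625) = 1618.7421875, g(205/24) = 7936867/3456.
Sum = Δs · [g(95/24) + g(4.875) + g(139/24) + ...].
Sum ≈ 5783.70833.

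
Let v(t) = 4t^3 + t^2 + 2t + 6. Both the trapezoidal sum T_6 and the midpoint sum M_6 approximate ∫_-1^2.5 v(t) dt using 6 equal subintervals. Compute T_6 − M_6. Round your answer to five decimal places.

T_6 ≈ 71.8391204.
M_6 ≈ 68.8616898.
T_6 − M_6 ≈ 2.97743.

2.97743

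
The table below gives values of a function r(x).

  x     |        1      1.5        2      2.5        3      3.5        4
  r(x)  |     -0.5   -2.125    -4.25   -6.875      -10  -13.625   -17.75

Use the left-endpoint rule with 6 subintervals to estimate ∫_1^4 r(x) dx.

Δx = 0.5.
Sum = 0.5·[(-0.5) + (-2.125) + (-4.25) + (-6.875) + (-10) + (-13.625)] = -18.6875.

-18.6875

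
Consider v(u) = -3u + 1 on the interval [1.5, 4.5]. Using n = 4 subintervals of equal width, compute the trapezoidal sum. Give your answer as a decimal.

-24

Δu = (4.5 − 1.5)/4 = 0.75.
v(1.5) = -3.5, v(2.25) = -5.75, v(3) = -8, v(3.75) = -10.25, v(4.5) = -12.5.
T_4 = (Δu/2)·[v(u_0) + 2v(u_1) + 2v(u_2) + 2v(u_3) + v(u_4)].
Sum = -24.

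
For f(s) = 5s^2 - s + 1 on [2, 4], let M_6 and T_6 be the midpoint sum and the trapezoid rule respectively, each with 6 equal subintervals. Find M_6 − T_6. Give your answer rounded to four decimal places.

-0.2778

M_6 ≈ 89.240741.
T_6 ≈ 89.518519.
M_6 − T_6 ≈ -0.2778.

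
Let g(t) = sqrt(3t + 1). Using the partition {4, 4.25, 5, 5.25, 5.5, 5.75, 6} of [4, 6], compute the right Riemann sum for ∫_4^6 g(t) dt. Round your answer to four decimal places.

Subinterval widths: 0.25, 0.75, 0.25, 0.25, 0.25, 0.25.
Right endpoints: 4.25, 5, 5.25, 5.5, 5.75, 6.
g(4.25) ≈ 3.7081, g(5) ≈ 4.0000, g(5.25) ≈ 4.0927, g(5.5) ≈ 4.1833, g(5.75) ≈ 4.2720, g(6) ≈ 4.3589.
Sum = Σ Δt_i · g(t_i).
Sum ≈ 8.1537.

8.1537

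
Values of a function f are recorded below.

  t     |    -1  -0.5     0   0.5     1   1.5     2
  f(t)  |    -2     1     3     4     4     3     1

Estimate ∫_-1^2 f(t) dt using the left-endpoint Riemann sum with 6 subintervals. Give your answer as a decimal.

6.5

Δt = 0.5.
Sum = 0.5·[(-2) + 1 + 3 + 4 + 4 + 3] = 6.5.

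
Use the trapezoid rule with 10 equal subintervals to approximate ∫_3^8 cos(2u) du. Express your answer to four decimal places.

-0.0039

Δu = (8 − 3)/10 = 0.5.
f(3) ≈ 0.9602, f(3.5) ≈ 0.7539, f(4) ≈ -0.1455, f(4.5) ≈ -0.9111, f(5) ≈ -0.8391, f(5.5) ≈ 0.0044, f(6) ≈ 0.8439, f(6.5) ≈ 0.9074, f(7) ≈ 0.1367, f(7.5) ≈ -0.7597, f(8) ≈ -0.9577.
T_10 = (Δu/2)·[f(u_0) + 2f(u_1) + ... + 2f(u_{9}) + f(u_10)].
Sum ≈ -0.0039.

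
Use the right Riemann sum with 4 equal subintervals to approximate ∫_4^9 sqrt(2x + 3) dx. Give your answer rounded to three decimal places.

20.697

Δx = (9 − 4)/4 = 1.25.
Right endpoints: 5.25, 6.5, 7.75, 9.
f(5.25) ≈ 3.674, f(6.5) ≈ 4.000, f(7.75) ≈ 4.301, f(9) ≈ 4.583.
Sum = Δx · [f(5.25) + f(6.5) + f(7.75) + f(9)].
Sum ≈ 20.697.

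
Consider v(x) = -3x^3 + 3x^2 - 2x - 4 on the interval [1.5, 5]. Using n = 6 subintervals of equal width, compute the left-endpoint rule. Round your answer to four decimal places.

-296.7313

Δx = (5 − 1.5)/6 = 7/12.
Left endpoints: 1.5, 25/12, 8/3, 3.25, 23/6, 53/12.
v(1.5) = -10.375, v(25/12) = -12829/576, v(8/3) = -404/9, v(3.25) = -81.796875, v(23/6) = -9833/72, v(53/12) = -122561/576.
Sum = Δx · [v(1.5) + v(25/12) + v(8/3) + ...].
Sum ≈ -296.7313.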